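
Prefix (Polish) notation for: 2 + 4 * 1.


'*' binds tighter: tree is (+ 2 (* 4 1))
Prefix: + 2 * 4 1


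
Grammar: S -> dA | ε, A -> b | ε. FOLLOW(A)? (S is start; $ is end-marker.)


$ ∈ FOLLOW(S). For each A -> αBβ: add FIRST(β)\{ε} to FOLLOW(B); if β nullable, add FOLLOW(A).
FOLLOW(A) = {$}


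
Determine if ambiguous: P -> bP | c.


right-linear, alternatives start with distinct terminals 'b' vs 'c': unique leftmost derivation
Unambiguous


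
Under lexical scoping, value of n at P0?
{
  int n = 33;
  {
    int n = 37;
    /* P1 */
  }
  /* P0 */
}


n declared in the same block as P0
n = 33


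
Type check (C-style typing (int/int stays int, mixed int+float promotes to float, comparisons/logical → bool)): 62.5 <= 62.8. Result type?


Operand types: float <= float
Rule: comparison yields bool
Result type: bool


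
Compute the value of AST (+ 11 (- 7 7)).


Evaluate inner: (- 7 7) = 0
Evaluate root: (+ 11 0) = 11
Result: 11


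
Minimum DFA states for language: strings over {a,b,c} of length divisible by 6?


Track length mod 6: states 0..5, accept at 0
Minimal DFA: 6 states


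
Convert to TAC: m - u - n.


Break into single-operator statements:
t1 = m - u
t2 = t1 - n


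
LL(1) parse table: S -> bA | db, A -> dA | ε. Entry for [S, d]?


For [S, d]: 'd' ∈ FIRST(db)
Entry: S -> db


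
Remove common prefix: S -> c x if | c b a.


Common prefix: 'c'
Factored: S -> c S', S' -> x if | b a


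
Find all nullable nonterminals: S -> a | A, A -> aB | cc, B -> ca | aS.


A nonterminal is nullable iff some alternative derives ε (directly, or every symbol in it is nullable)
Nullable: {}


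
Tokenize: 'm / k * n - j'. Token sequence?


Scan left to right, longest-match per lexeme
Tokens: ID(m), OP(/), ID(k), OP(*), ID(n), OP(-), ID(j)


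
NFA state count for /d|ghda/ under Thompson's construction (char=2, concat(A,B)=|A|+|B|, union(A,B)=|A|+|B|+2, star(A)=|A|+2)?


Syntax tree has 5 char leaf(s), 1 union(s), 0 star(s)
chars contribute 5×2 = 10; each union adds +2; each star adds +2
Total: 10 + 2 + 0 = 12 states


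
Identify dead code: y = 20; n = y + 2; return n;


y is read by n's definition; n is returned
No dead code


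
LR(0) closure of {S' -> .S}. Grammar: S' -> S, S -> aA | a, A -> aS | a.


Start: S' -> .S
For each item with dot before a nonterminal B, add B -> .γ for every B-production
Closure: [S' -> .S, S -> .aA, S -> .a]


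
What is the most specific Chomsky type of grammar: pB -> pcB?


LHS has context (more than one symbol) and |LHS| ≤ |RHS|
Classification: Type 1 (Context-Sensitive)


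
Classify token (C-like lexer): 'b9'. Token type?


Pattern: letter/underscore followed by alphanumerics, not a keyword
Type: IDENTIFIER


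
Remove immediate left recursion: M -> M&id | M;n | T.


Left-recursive alternatives: M&id, M;n; non-recursive: T
Introduce M': M -> TM', M' -> &idM' | ;nM' | ε


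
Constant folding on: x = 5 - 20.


5 - 20 = -15 at compile time
Optimized: x = -15


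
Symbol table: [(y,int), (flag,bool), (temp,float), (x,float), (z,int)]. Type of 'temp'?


Lookup 'temp' → type float


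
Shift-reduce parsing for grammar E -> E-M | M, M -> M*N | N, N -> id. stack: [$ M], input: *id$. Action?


shift '*' to continue M -> M*N
Action: shift


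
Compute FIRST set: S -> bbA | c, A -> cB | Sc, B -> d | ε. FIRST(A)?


Per alternative of A: FIRST(cB) = {c}; FIRST(Sc) = {b, c}
FIRST(A) = {b, c}


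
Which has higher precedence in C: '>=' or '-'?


'-' is additive (level 9); '>=' is relational (level 7)
Higher level binds tighter
'-' has higher precedence than '>='


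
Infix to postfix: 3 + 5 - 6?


Left to right (same or higher precedence on left)
Postfix: 3 5 + 6 -


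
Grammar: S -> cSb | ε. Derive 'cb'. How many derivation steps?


Derivation: S => cSb => cb
Steps: 2


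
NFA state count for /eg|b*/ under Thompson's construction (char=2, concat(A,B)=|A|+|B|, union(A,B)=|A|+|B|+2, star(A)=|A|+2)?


Syntax tree has 3 char leaf(s), 1 union(s), 1 star(s)
chars contribute 3×2 = 6; each union adds +2; each star adds +2
Total: 6 + 2 + 2 = 10 states


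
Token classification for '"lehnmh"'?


Pattern: double-quoted sequence
Type: STRING_LITERAL


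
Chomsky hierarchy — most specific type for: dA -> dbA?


LHS has context (more than one symbol) and |LHS| ≤ |RHS|
Classification: Type 1 (Context-Sensitive)


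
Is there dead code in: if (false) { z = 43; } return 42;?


condition is constant false, so the whole block is unreachable
Dead: 'if (false) { z = 43; }'


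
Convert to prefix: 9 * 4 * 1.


left-to-right (same/higher precedence on left): tree is (* (* 9 4) 1)
Prefix: * * 9 4 1


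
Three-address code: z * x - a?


Break into single-operator statements:
t1 = z * x
t2 = t1 - a


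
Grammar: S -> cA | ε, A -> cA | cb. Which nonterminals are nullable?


A nonterminal is nullable iff some alternative derives ε (directly, or every symbol in it is nullable)
Nullable: {S}


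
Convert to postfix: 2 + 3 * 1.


* has higher precedence, evaluate 3*1 first
Postfix: 2 3 1 * +


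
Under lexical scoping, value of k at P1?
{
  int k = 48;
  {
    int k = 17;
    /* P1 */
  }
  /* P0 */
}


k declared in the same block as P1
k = 17


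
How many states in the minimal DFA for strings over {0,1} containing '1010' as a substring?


KMP-style automaton: 4 progress states + 1 absorbing accept = 5
Minimal DFA: 5 states


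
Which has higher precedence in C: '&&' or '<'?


'<' is relational (level 7); '&&' is logical AND (level 2)
Higher level binds tighter
'<' has higher precedence than '&&'


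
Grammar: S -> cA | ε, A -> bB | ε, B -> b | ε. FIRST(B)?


Per alternative of B: FIRST(b) = {b}; FIRST(ε) = {ε}
FIRST(B) = {b, ε}


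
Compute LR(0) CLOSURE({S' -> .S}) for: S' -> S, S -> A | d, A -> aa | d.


Start: S' -> .S
For each item with dot before a nonterminal B, add B -> .γ for every B-production
Closure: [S' -> .S, S -> .A, S -> .d, A -> .aa, A -> .d]


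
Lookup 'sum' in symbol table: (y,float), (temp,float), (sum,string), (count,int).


Lookup 'sum' → type string


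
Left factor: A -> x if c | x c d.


Common prefix: 'x'
Factored: A -> x A', A' -> if c | c d


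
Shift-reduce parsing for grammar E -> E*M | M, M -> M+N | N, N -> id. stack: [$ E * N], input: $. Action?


'N' (not preceded by M+) is the handle for M -> N
Action: reduce (M -> N)


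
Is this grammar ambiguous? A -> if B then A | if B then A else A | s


dangling else: 'if B then if B then s else s' parses two ways
Ambiguous


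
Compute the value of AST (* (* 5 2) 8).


Evaluate inner: (* 5 2) = 10
Evaluate root: (* 10 8) = 80
Result: 80


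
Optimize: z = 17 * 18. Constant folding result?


17 * 18 = 306 at compile time
Optimized: z = 306


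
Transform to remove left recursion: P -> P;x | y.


Left-recursive alternatives: P;x; non-recursive: y
Introduce P': P -> yP', P' -> ;xP' | ε


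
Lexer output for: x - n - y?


Scan left to right, longest-match per lexeme
Tokens: ID(x), OP(-), ID(n), OP(-), ID(y)


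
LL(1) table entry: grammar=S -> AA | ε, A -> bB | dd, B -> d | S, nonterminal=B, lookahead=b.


For [B, b]: 'b' ∈ FIRST(S)
Entry: B -> S


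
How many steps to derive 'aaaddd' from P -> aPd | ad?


Derivation: P => aPd => aaPdd => aaaddd
Steps: 3


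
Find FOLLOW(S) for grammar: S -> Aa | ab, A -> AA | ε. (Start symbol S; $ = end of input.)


$ ∈ FOLLOW(S). For each A -> αBβ: add FIRST(β)\{ε} to FOLLOW(B); if β nullable, add FOLLOW(A).
FOLLOW(S) = {$}


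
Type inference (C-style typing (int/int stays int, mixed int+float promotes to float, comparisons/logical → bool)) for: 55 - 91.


Operand types: int - int
Rule: mixed int/float promotes to float; int/int stays int
Result type: int


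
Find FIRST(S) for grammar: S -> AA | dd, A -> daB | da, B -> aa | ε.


Per alternative of S: FIRST(AA) = {d}; FIRST(dd) = {d}
FIRST(S) = {d}


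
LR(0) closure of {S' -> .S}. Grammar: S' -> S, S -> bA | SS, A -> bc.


Start: S' -> .S
For each item with dot before a nonterminal B, add B -> .γ for every B-production
Closure: [S' -> .S, S -> .bA, S -> .SS]


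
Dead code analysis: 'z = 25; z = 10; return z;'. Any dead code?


first assignment to z is overwritten before any read
Dead: 'z = 25'


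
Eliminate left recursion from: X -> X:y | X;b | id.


Left-recursive alternatives: X:y, X;b; non-recursive: id
Introduce X': X -> idX', X' -> :yX' | ;bX' | ε


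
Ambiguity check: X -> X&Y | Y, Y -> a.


precedence layered via separate nonterminal Y: deterministic
Unambiguous


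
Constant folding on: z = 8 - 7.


8 - 7 = 1 at compile time
Optimized: z = 1


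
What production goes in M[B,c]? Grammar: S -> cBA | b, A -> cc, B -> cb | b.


For [B, c]: 'c' ∈ FIRST(cb)
Entry: B -> cb


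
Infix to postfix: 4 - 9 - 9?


Left to right (same or higher precedence on left)
Postfix: 4 9 - 9 -


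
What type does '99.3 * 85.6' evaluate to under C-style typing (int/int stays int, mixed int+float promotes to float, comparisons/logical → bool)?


Operand types: float * float
Rule: mixed int/float promotes to float; int/int stays int
Result type: float


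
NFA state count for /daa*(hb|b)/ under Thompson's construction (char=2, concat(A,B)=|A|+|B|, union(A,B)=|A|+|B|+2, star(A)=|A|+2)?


Syntax tree has 6 char leaf(s), 1 union(s), 1 star(s)
chars contribute 6×2 = 12; each union adds +2; each star adds +2
Total: 12 + 2 + 2 = 16 states


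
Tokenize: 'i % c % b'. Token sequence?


Scan left to right, longest-match per lexeme
Tokens: ID(i), OP(%), ID(c), OP(%), ID(b)


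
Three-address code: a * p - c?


Break into single-operator statements:
t1 = a * p
t2 = t1 - c


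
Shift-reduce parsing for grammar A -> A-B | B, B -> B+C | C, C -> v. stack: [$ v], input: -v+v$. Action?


'v' on top is the handle for C -> v
Action: reduce (C -> v)


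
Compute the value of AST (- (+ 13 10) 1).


Evaluate inner: (+ 13 10) = 23
Evaluate root: (- 23 1) = 22
Result: 22


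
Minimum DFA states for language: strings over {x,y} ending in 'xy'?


Track the longest suffix of input matching a prefix of 'xy': 3 classes (prefixes of length 0..2)
Minimal DFA: 3 states


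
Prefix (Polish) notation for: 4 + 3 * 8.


'*' binds tighter: tree is (+ 4 (* 3 8))
Prefix: + 4 * 3 8


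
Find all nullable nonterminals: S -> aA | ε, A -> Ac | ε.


A nonterminal is nullable iff some alternative derives ε (directly, or every symbol in it is nullable)
Nullable: {A, S}


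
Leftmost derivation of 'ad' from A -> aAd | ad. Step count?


Derivation: A => ad
Steps: 1


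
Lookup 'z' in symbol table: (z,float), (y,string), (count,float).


Lookup 'z' → type float


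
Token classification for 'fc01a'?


Pattern: letter/underscore followed by alphanumerics, not a keyword
Type: IDENTIFIER


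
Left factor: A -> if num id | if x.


Common prefix: 'if'
Factored: A -> if A', A' -> num id | x


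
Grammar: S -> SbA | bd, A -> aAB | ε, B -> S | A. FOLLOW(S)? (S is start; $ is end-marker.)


$ ∈ FOLLOW(S). For each A -> αBβ: add FIRST(β)\{ε} to FOLLOW(B); if β nullable, add FOLLOW(A).
FOLLOW(S) = {$, a, b}


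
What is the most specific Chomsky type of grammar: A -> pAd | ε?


Single nonterminal LHS, but p^n d^n is not regular
Classification: Type 2 (Context-Free)


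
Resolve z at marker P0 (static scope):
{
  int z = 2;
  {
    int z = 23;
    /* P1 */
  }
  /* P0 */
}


z declared in the same block as P0
z = 2


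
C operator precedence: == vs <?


'<' is relational (level 7); '==' is equality (level 6)
Higher level binds tighter
'<' has higher precedence than '=='


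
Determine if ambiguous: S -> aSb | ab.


balanced a^n…b^n: each string has a unique parse
Unambiguous


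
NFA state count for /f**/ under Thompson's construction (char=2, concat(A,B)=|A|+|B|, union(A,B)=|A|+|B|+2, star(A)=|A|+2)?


Syntax tree has 1 char leaf(s), 0 union(s), 2 star(s)
chars contribute 1×2 = 2; each union adds +2; each star adds +2
Total: 2 + 0 + 4 = 6 states


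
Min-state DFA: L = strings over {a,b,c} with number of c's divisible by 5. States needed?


Track (count of c) mod 5: states 0..4, accept at 0
Minimal DFA: 5 states


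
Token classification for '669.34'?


Pattern: digits with a decimal point
Type: FLOAT_LITERAL


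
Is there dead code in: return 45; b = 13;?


statement follows a return and is unreachable
Dead: 'b = 13'


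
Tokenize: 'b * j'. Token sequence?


Scan left to right, longest-match per lexeme
Tokens: ID(b), OP(*), ID(j)


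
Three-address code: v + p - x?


Break into single-operator statements:
t1 = v + p
t2 = t1 - x


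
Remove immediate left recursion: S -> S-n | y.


Left-recursive alternatives: S-n; non-recursive: y
Introduce S': S -> yS', S' -> -nS' | ε


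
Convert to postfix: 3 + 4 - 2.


Left to right (same or higher precedence on left)
Postfix: 3 4 + 2 -


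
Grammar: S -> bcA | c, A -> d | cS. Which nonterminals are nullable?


A nonterminal is nullable iff some alternative derives ε (directly, or every symbol in it is nullable)
Nullable: {}


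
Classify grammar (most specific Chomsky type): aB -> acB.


LHS has context (more than one symbol) and |LHS| ≤ |RHS|
Classification: Type 1 (Context-Sensitive)


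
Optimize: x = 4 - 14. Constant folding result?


4 - 14 = -10 at compile time
Optimized: x = -10


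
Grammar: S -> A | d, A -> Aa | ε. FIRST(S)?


Per alternative of S: FIRST(A) = {a, ε}; FIRST(d) = {d}
FIRST(S) = {a, d, ε}


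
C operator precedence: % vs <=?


'%' is multiplicative (level 10); '<=' is relational (level 7)
Higher level binds tighter
'%' has higher precedence than '<='


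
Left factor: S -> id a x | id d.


Common prefix: 'id'
Factored: S -> id S', S' -> a x | d


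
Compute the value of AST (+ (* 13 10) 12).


Evaluate inner: (* 13 10) = 130
Evaluate root: (+ 130 12) = 142
Result: 142


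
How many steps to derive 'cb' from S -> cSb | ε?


Derivation: S => cSb => cb
Steps: 2


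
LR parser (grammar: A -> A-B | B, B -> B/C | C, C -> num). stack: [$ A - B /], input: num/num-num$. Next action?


no handle; shift 'num'
Action: shift


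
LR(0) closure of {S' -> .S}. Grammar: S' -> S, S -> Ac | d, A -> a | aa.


Start: S' -> .S
For each item with dot before a nonterminal B, add B -> .γ for every B-production
Closure: [S' -> .S, S -> .Ac, S -> .d, A -> .a, A -> .aa]


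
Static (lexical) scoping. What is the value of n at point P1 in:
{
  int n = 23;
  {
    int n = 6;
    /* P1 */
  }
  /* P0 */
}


n declared in the same block as P1
n = 6


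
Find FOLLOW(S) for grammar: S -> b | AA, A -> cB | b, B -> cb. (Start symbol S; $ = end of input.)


$ ∈ FOLLOW(S). For each A -> αBβ: add FIRST(β)\{ε} to FOLLOW(B); if β nullable, add FOLLOW(A).
FOLLOW(S) = {$}


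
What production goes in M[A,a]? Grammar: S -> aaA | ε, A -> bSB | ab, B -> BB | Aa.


For [A, a]: 'a' ∈ FIRST(ab)
Entry: A -> ab


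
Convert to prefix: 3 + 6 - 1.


left-to-right (same/higher precedence on left): tree is (- (+ 3 6) 1)
Prefix: - + 3 6 1


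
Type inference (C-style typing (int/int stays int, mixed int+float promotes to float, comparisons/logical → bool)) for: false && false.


Operand types: bool && bool
Rule: logical operators take bool operands and yield bool
Result type: bool


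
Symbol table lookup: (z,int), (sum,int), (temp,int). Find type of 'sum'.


Lookup 'sum' → type int


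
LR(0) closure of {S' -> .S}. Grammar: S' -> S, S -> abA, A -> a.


Start: S' -> .S
For each item with dot before a nonterminal B, add B -> .γ for every B-production
Closure: [S' -> .S, S -> .abA]


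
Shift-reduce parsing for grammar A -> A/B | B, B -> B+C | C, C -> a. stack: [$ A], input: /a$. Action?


shift '/' to continue A -> A/B
Action: shift


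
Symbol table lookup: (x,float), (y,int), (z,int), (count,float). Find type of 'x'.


Lookup 'x' → type float


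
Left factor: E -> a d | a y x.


Common prefix: 'a'
Factored: E -> a E', E' -> d | y x


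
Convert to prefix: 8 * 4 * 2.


left-to-right (same/higher precedence on left): tree is (* (* 8 4) 2)
Prefix: * * 8 4 2


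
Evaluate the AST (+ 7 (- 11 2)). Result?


Evaluate inner: (- 11 2) = 9
Evaluate root: (+ 7 9) = 16
Result: 16


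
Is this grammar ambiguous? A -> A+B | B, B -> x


precedence layered via separate nonterminal B: deterministic
Unambiguous


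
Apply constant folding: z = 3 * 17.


3 * 17 = 51 at compile time
Optimized: z = 51


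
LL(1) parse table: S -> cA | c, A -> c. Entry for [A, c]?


For [A, c]: 'c' ∈ FIRST(c)
Entry: A -> c


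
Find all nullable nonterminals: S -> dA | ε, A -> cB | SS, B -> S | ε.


A nonterminal is nullable iff some alternative derives ε (directly, or every symbol in it is nullable)
Nullable: {A, B, S}


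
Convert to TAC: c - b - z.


Break into single-operator statements:
t1 = c - b
t2 = t1 - z


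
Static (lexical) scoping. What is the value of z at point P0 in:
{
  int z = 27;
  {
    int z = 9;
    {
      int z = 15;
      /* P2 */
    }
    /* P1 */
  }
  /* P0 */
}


z declared in the same block as P0
z = 27


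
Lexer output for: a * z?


Scan left to right, longest-match per lexeme
Tokens: ID(a), OP(*), ID(z)


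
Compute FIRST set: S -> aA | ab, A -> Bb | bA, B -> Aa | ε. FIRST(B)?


Per alternative of B: FIRST(Aa) = {b}; FIRST(ε) = {ε}
FIRST(B) = {b, ε}


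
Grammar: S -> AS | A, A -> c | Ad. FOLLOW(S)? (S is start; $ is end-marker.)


$ ∈ FOLLOW(S). For each A -> αBβ: add FIRST(β)\{ε} to FOLLOW(B); if β nullable, add FOLLOW(A).
FOLLOW(S) = {$}


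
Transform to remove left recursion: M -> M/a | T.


Left-recursive alternatives: M/a; non-recursive: T
Introduce M': M -> TM', M' -> /aM' | ε


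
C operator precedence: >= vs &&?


'>=' is relational (level 7); '&&' is logical AND (level 2)
Higher level binds tighter
'>=' has higher precedence than '&&'


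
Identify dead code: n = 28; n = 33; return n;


first assignment to n is overwritten before any read
Dead: 'n = 28'


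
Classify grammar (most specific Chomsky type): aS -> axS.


LHS has context (more than one symbol) and |LHS| ≤ |RHS|
Classification: Type 1 (Context-Sensitive)


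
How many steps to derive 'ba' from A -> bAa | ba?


Derivation: A => ba
Steps: 1


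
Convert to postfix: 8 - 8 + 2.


Left to right (same or higher precedence on left)
Postfix: 8 8 - 2 +


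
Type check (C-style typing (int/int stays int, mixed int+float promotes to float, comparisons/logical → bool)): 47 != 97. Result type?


Operand types: int != int
Rule: comparison yields bool
Result type: bool


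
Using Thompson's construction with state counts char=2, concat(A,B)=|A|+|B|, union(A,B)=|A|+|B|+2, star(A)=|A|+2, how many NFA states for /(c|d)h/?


Syntax tree has 3 char leaf(s), 1 union(s), 0 star(s)
chars contribute 3×2 = 6; each union adds +2; each star adds +2
Total: 6 + 2 + 0 = 8 states


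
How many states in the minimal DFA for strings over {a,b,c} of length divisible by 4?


Track length mod 4: states 0..3, accept at 0
Minimal DFA: 4 states


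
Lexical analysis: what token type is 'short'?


Pattern: reserved word
Type: KEYWORD


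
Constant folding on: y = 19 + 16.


19 + 16 = 35 at compile time
Optimized: y = 35


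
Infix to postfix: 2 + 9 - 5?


Left to right (same or higher precedence on left)
Postfix: 2 9 + 5 -


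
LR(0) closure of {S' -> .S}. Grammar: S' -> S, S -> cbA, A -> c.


Start: S' -> .S
For each item with dot before a nonterminal B, add B -> .γ for every B-production
Closure: [S' -> .S, S -> .cbA]


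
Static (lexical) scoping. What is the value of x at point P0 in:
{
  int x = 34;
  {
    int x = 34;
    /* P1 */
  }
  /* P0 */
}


x declared in the same block as P0
x = 34


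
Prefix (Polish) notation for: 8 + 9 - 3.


left-to-right (same/higher precedence on left): tree is (- (+ 8 9) 3)
Prefix: - + 8 9 3


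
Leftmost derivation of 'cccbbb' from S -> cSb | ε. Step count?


Derivation: S => cSb => ccSbb => cccSbbb => cccbbb
Steps: 4


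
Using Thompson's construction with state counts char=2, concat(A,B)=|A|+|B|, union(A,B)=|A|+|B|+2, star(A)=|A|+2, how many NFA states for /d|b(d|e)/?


Syntax tree has 4 char leaf(s), 2 union(s), 0 star(s)
chars contribute 4×2 = 8; each union adds +2; each star adds +2
Total: 8 + 4 + 0 = 12 states


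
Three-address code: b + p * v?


Break into single-operator statements:
t1 = p * v
t2 = b + t1


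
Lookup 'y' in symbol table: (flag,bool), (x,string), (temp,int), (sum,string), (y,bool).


Lookup 'y' → type bool


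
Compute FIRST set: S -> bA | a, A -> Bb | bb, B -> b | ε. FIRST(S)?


Per alternative of S: FIRST(bA) = {b}; FIRST(a) = {a}
FIRST(S) = {a, b}


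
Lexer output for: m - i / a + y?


Scan left to right, longest-match per lexeme
Tokens: ID(m), OP(-), ID(i), OP(/), ID(a), OP(+), ID(y)


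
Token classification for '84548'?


Pattern: digits only
Type: INTEGER_LITERAL


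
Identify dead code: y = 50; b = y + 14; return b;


y is read by b's definition; b is returned
No dead code


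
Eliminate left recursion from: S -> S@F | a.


Left-recursive alternatives: S@F; non-recursive: a
Introduce S': S -> aS', S' -> @FS' | ε


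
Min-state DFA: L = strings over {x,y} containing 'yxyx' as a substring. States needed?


KMP-style automaton: 4 progress states + 1 absorbing accept = 5
Minimal DFA: 5 states


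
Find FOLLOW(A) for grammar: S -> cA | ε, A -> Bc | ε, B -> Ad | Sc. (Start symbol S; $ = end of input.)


$ ∈ FOLLOW(S). For each A -> αBβ: add FIRST(β)\{ε} to FOLLOW(B); if β nullable, add FOLLOW(A).
FOLLOW(A) = {$, c, d}


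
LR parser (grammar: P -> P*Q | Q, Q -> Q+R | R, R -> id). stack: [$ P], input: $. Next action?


start symbol P on stack, input exhausted
Action: accept


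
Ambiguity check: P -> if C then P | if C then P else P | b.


dangling else: 'if C then if C then b else b' parses two ways
Ambiguous


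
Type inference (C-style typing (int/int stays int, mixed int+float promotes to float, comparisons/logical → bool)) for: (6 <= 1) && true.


Operand types: bool && bool
Rule: logical operators take bool operands and yield bool
Result type: bool


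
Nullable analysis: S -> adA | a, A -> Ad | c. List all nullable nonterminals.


A nonterminal is nullable iff some alternative derives ε (directly, or every symbol in it is nullable)
Nullable: {}


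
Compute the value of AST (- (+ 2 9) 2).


Evaluate inner: (+ 2 9) = 11
Evaluate root: (- 11 2) = 9
Result: 9


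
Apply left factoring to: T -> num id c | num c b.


Common prefix: 'num'
Factored: T -> num T', T' -> id c | c b


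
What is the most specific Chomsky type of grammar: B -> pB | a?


Right-linear: every RHS is a terminal or a terminal followed by one nonterminal
Classification: Type 3 (Regular)


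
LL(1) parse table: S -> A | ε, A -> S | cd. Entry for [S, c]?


For [S, c]: 'c' ∈ FIRST(A)
Entry: S -> A


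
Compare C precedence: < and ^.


'<' is relational (level 7); '^' is bitwise XOR (level 4)
Higher level binds tighter
'<' has higher precedence than '^'


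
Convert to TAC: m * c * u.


Break into single-operator statements:
t1 = m * c
t2 = t1 * u


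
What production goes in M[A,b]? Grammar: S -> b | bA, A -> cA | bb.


For [A, b]: 'b' ∈ FIRST(bb)
Entry: A -> bb


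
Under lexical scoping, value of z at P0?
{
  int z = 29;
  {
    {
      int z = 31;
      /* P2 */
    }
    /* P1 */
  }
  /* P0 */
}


z declared in the same block as P0
z = 29


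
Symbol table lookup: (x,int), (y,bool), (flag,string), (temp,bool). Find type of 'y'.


Lookup 'y' → type bool


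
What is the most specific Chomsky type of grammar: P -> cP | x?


Right-linear: every RHS is a terminal or a terminal followed by one nonterminal
Classification: Type 3 (Regular)


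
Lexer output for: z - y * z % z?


Scan left to right, longest-match per lexeme
Tokens: ID(z), OP(-), ID(y), OP(*), ID(z), OP(%), ID(z)


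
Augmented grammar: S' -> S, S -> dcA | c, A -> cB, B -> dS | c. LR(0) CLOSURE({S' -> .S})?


Start: S' -> .S
For each item with dot before a nonterminal B, add B -> .γ for every B-production
Closure: [S' -> .S, S -> .dcA, S -> .c]


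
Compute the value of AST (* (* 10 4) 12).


Evaluate inner: (* 10 4) = 40
Evaluate root: (* 40 12) = 480
Result: 480


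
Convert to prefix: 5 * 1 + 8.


left-to-right (same/higher precedence on left): tree is (+ (* 5 1) 8)
Prefix: + * 5 1 8


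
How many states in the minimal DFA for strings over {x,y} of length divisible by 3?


Track length mod 3: states 0..2, accept at 0
Minimal DFA: 3 states


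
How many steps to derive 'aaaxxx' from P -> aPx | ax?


Derivation: P => aPx => aaPxx => aaaxxx
Steps: 3


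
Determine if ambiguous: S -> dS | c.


right-linear, alternatives start with distinct terminals 'd' vs 'c': unique leftmost derivation
Unambiguous


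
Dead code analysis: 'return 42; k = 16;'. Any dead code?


statement follows a return and is unreachable
Dead: 'k = 16'


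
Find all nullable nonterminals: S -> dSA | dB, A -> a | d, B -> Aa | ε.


A nonterminal is nullable iff some alternative derives ε (directly, or every symbol in it is nullable)
Nullable: {B}


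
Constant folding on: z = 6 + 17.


6 + 17 = 23 at compile time
Optimized: z = 23


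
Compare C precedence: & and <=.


'<=' is relational (level 7); '&' is bitwise AND (level 5)
Higher level binds tighter
'<=' has higher precedence than '&'


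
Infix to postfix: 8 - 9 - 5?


Left to right (same or higher precedence on left)
Postfix: 8 9 - 5 -


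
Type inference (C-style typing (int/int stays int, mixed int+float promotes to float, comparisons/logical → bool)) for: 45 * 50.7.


Operand types: int * float
Rule: mixed int/float promotes to float; int/int stays int
Result type: float


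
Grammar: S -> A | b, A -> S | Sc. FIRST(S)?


Per alternative of S: FIRST(A) = {b}; FIRST(b) = {b}
FIRST(S) = {b}


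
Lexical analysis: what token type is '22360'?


Pattern: digits only
Type: INTEGER_LITERAL


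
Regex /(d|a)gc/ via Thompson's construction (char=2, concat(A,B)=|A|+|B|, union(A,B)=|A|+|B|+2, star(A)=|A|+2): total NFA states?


Syntax tree has 4 char leaf(s), 1 union(s), 0 star(s)
chars contribute 4×2 = 8; each union adds +2; each star adds +2
Total: 8 + 2 + 0 = 10 states


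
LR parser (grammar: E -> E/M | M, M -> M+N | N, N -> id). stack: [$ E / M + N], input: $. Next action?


handle 'M+N' on top
Action: reduce (M -> M+N)


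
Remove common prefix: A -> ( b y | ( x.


Common prefix: '('
Factored: A -> ( A', A' -> b y | x


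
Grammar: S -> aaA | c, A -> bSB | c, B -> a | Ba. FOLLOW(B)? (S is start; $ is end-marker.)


$ ∈ FOLLOW(S). For each A -> αBβ: add FIRST(β)\{ε} to FOLLOW(B); if β nullable, add FOLLOW(A).
FOLLOW(B) = {$, a}


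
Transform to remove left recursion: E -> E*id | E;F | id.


Left-recursive alternatives: E*id, E;F; non-recursive: id
Introduce E': E -> idE', E' -> *idE' | ;FE' | ε


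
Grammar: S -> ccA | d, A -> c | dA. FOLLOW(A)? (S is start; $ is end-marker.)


$ ∈ FOLLOW(S). For each A -> αBβ: add FIRST(β)\{ε} to FOLLOW(B); if β nullable, add FOLLOW(A).
FOLLOW(A) = {$}


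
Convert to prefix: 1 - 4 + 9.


left-to-right (same/higher precedence on left): tree is (+ (- 1 4) 9)
Prefix: + - 1 4 9


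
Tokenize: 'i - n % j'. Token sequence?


Scan left to right, longest-match per lexeme
Tokens: ID(i), OP(-), ID(n), OP(%), ID(j)


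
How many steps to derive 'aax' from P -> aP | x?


Derivation: P => aP => aaP => aax
Steps: 3


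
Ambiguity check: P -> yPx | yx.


balanced y^n…x^n: each string has a unique parse
Unambiguous


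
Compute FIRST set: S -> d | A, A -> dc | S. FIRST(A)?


Per alternative of A: FIRST(dc) = {d}; FIRST(S) = {d}
FIRST(A) = {d}


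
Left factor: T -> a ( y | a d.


Common prefix: 'a'
Factored: T -> a T', T' -> ( y | d


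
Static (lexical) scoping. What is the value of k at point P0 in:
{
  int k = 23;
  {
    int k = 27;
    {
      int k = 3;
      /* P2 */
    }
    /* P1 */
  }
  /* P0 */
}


k declared in the same block as P0
k = 23


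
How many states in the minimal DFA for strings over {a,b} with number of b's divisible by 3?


Track (count of b) mod 3: states 0..2, accept at 0
Minimal DFA: 3 states


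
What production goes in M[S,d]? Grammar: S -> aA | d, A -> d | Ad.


For [S, d]: 'd' ∈ FIRST(d)
Entry: S -> d


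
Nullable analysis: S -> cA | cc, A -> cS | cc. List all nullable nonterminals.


A nonterminal is nullable iff some alternative derives ε (directly, or every symbol in it is nullable)
Nullable: {}


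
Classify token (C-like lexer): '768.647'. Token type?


Pattern: digits with a decimal point
Type: FLOAT_LITERAL


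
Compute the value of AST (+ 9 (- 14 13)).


Evaluate inner: (- 14 13) = 1
Evaluate root: (+ 9 1) = 10
Result: 10


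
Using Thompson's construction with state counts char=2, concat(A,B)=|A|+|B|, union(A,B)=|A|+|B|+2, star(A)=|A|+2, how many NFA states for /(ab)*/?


Syntax tree has 2 char leaf(s), 0 union(s), 1 star(s)
chars contribute 2×2 = 4; each union adds +2; each star adds +2
Total: 4 + 0 + 2 = 6 states


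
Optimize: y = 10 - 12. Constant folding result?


10 - 12 = -2 at compile time
Optimized: y = -2


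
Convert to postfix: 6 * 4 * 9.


Left to right (same or higher precedence on left)
Postfix: 6 4 * 9 *


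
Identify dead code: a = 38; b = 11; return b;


a is assigned but never read
Dead: 'a = 38'


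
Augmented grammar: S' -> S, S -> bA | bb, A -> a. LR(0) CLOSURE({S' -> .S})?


Start: S' -> .S
For each item with dot before a nonterminal B, add B -> .γ for every B-production
Closure: [S' -> .S, S -> .bA, S -> .bb]


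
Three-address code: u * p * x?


Break into single-operator statements:
t1 = u * p
t2 = t1 * x


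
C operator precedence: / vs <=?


'/' is multiplicative (level 10); '<=' is relational (level 7)
Higher level binds tighter
'/' has higher precedence than '<='


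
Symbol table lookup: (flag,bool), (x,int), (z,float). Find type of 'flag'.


Lookup 'flag' → type bool


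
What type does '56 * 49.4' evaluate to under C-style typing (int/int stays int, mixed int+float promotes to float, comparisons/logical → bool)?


Operand types: int * float
Rule: mixed int/float promotes to float; int/int stays int
Result type: float


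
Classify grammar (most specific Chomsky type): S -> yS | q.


Right-linear: every RHS is a terminal or a terminal followed by one nonterminal
Classification: Type 3 (Regular)


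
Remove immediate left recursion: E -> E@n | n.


Left-recursive alternatives: E@n; non-recursive: n
Introduce E': E -> nE', E' -> @nE' | ε


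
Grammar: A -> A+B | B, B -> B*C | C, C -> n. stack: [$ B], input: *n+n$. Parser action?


shift '*' to continue B -> B*C
Action: shift


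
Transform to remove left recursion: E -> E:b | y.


Left-recursive alternatives: E:b; non-recursive: y
Introduce E': E -> yE', E' -> :bE' | ε


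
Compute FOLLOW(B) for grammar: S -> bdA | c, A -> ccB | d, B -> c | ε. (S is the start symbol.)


$ ∈ FOLLOW(S). For each A -> αBβ: add FIRST(β)\{ε} to FOLLOW(B); if β nullable, add FOLLOW(A).
FOLLOW(B) = {$}


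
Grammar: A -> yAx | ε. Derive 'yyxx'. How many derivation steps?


Derivation: A => yAx => yyAxx => yyxx
Steps: 3


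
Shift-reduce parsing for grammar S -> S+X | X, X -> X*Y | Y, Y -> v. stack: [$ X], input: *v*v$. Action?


shift '*' to continue X -> X*Y
Action: shift


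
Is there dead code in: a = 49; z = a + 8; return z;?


a is read by z's definition; z is returned
No dead code


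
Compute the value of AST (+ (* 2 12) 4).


Evaluate inner: (* 2 12) = 24
Evaluate root: (+ 24 4) = 28
Result: 28


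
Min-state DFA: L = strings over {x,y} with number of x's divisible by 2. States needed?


Track (count of x) mod 2: states 0..1, accept at 0
Minimal DFA: 2 states


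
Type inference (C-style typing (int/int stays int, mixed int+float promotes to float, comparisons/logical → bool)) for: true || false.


Operand types: bool || bool
Rule: logical operators take bool operands and yield bool
Result type: bool


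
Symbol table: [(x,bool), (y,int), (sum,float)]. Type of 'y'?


Lookup 'y' → type int


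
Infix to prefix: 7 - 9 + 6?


left-to-right (same/higher precedence on left): tree is (+ (- 7 9) 6)
Prefix: + - 7 9 6


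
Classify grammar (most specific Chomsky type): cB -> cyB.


LHS has context (more than one symbol) and |LHS| ≤ |RHS|
Classification: Type 1 (Context-Sensitive)


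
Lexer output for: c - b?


Scan left to right, longest-match per lexeme
Tokens: ID(c), OP(-), ID(b)


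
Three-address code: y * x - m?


Break into single-operator statements:
t1 = y * x
t2 = t1 - m


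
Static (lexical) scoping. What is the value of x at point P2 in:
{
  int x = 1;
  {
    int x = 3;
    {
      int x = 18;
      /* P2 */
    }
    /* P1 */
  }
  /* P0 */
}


x declared in the same block as P2
x = 18


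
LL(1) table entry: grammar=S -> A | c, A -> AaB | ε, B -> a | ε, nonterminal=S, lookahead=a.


For [S, a]: 'a' ∈ FIRST(A)
Entry: S -> A


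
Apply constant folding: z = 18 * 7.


18 * 7 = 126 at compile time
Optimized: z = 126


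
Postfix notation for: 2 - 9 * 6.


* has higher precedence, evaluate 9*6 first
Postfix: 2 9 6 * -


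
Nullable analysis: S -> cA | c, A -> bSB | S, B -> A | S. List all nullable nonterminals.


A nonterminal is nullable iff some alternative derives ε (directly, or every symbol in it is nullable)
Nullable: {}


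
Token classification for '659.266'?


Pattern: digits with a decimal point
Type: FLOAT_LITERAL


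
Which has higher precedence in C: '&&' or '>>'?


'>>' is shift (level 8); '&&' is logical AND (level 2)
Higher level binds tighter
'>>' has higher precedence than '&&'


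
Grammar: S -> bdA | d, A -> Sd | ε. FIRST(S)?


Per alternative of S: FIRST(bdA) = {b}; FIRST(d) = {d}
FIRST(S) = {b, d}


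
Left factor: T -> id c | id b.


Common prefix: 'id'
Factored: T -> id T', T' -> c | b


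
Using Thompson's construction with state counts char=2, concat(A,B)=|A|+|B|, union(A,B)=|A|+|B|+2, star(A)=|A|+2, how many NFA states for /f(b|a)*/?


Syntax tree has 3 char leaf(s), 1 union(s), 1 star(s)
chars contribute 3×2 = 6; each union adds +2; each star adds +2
Total: 6 + 2 + 2 = 10 states


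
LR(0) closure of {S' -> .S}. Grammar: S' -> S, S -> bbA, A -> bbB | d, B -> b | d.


Start: S' -> .S
For each item with dot before a nonterminal B, add B -> .γ for every B-production
Closure: [S' -> .S, S -> .bbA]


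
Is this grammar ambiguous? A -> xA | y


right-linear, alternatives start with distinct terminals 'x' vs 'y': unique leftmost derivation
Unambiguous


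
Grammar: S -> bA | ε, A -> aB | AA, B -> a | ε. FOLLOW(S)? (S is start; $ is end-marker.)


$ ∈ FOLLOW(S). For each A -> αBβ: add FIRST(β)\{ε} to FOLLOW(B); if β nullable, add FOLLOW(A).
FOLLOW(S) = {$}


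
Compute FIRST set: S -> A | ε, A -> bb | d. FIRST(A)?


Per alternative of A: FIRST(bb) = {b}; FIRST(d) = {d}
FIRST(A) = {b, d}


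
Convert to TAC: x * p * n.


Break into single-operator statements:
t1 = x * p
t2 = t1 * n


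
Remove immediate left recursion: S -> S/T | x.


Left-recursive alternatives: S/T; non-recursive: x
Introduce S': S -> xS', S' -> /TS' | ε


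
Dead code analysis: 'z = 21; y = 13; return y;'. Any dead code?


z is assigned but never read
Dead: 'z = 21'


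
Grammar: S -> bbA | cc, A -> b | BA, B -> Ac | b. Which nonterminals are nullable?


A nonterminal is nullable iff some alternative derives ε (directly, or every symbol in it is nullable)
Nullable: {}


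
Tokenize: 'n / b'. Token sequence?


Scan left to right, longest-match per lexeme
Tokens: ID(n), OP(/), ID(b)


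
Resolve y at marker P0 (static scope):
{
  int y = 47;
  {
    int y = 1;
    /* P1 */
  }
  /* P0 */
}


y declared in the same block as P0
y = 47


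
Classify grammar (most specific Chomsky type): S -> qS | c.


Right-linear: every RHS is a terminal or a terminal followed by one nonterminal
Classification: Type 3 (Regular)


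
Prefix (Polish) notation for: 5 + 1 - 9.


left-to-right (same/higher precedence on left): tree is (- (+ 5 1) 9)
Prefix: - + 5 1 9


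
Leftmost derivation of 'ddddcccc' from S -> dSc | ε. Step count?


Derivation: S => dSc => ddScc => dddSccc => ddddScccc => ddddcccc
Steps: 5


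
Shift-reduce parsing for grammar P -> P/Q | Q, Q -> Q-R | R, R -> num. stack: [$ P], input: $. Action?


start symbol P on stack, input exhausted
Action: accept


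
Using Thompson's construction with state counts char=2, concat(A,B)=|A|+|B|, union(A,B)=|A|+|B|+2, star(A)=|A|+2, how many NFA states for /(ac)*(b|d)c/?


Syntax tree has 5 char leaf(s), 1 union(s), 1 star(s)
chars contribute 5×2 = 10; each union adds +2; each star adds +2
Total: 10 + 2 + 2 = 14 states


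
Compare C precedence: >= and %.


'%' is multiplicative (level 10); '>=' is relational (level 7)
Higher level binds tighter
'%' has higher precedence than '>='


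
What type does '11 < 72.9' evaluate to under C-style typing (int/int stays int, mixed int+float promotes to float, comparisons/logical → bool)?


Operand types: int < float
Rule: comparison yields bool
Result type: bool


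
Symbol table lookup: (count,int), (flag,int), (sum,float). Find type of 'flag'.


Lookup 'flag' → type int


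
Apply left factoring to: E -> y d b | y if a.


Common prefix: 'y'
Factored: E -> y E', E' -> d b | if a


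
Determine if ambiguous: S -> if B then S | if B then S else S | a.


dangling else: 'if B then if B then a else a' parses two ways
Ambiguous


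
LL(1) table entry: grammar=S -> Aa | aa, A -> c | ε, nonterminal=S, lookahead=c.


For [S, c]: 'c' ∈ FIRST(Aa)
Entry: S -> Aa


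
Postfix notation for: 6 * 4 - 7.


Left to right (same or higher precedence on left)
Postfix: 6 4 * 7 -


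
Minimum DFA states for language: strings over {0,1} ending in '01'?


Track the longest suffix of input matching a prefix of '01': 3 classes (prefixes of length 0..2)
Minimal DFA: 3 states


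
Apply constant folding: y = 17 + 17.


17 + 17 = 34 at compile time
Optimized: y = 34


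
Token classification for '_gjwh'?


Pattern: letter/underscore followed by alphanumerics, not a keyword
Type: IDENTIFIER


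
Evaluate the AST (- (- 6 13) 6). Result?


Evaluate inner: (- 6 13) = -7
Evaluate root: (- -7 6) = -13
Result: -13
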